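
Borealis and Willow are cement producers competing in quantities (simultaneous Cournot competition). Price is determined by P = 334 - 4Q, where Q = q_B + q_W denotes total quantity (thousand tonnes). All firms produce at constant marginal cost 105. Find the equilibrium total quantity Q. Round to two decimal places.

Each firm earns π_i = (334 - 4Q)q_i - 105q_i.
First-order condition (treating rivals' output as given): 229 - 8q_i - 4q_j = 0.
By symmetry each firm produces the same amount; substituting q_j = q_i yields q_i = 229/12.
Total output Q = 229/12 + 229/12 = 229/6.

38.17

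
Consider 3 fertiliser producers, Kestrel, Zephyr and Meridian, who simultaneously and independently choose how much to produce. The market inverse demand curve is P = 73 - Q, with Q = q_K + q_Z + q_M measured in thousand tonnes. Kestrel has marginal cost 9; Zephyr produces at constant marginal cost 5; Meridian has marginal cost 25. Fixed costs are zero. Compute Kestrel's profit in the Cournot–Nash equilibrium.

361

Kestrel's profit: π_K = (73 - Q)q_K - (9q_K). Setting ∂π_K/∂q_K = 0: 64 - 2q_K - (q_Z + q_M) = 0.
Zephyr's profit: π_Z = (73 - Q)q_Z - (5q_Z). Setting ∂π_Z/∂q_Z = 0: 68 - 2q_Z - (q_K + q_M) = 0.
Meridian's first-order condition: 48 - 2q_M - (q_K + q_Z) = 0.
Summing all 3 equations gives 180 − 4Q = 0, hence Q = 45.
Back-substituting: q_K = (64 − 45) = 19, q_Z = (68 − 45) = 23, q_M = (48 − 45) = 3.
Price P = 73 - 45 = 28.
Kestrel's profit: (28 - 9)·19 = 361.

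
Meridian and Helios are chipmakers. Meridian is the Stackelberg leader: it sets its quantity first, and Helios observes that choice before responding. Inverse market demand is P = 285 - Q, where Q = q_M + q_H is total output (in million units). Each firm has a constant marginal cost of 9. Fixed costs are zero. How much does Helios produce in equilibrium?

69

Solve by backward induction. Given q_M, the follower Helios maximises π_H = (285 - q_M - q_H)q_H - 9q_H.
Follower FOC: 276 - q_M - 2q_H = 0, so q_H(q_M) = (276 - q_M)/2.
The leader anticipates this reaction. Substituting into P = 285 - Q gives P = 147 - (1/2)q_M, so π_M = (147 - (1/2)q_M)q_M - 9q_M.
Leader FOC: 138 - q_M = 0, so q_M = 138.
Then q_H = (276 - 138)/2 = 69.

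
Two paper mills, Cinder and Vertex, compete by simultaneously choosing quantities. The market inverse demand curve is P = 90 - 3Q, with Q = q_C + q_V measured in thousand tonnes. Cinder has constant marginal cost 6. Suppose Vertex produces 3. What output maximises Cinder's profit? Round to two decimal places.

With the rival's output fixed at 3, Cinder's profit is π_C = (90 - 3·3 - 3q_C)q_C - (6q_C) = (81 - 3q_C)q_C - (6q_C).
∂π_C/∂q_C = 75 - 6q_C = 0, so q_C = 25/2.

12.50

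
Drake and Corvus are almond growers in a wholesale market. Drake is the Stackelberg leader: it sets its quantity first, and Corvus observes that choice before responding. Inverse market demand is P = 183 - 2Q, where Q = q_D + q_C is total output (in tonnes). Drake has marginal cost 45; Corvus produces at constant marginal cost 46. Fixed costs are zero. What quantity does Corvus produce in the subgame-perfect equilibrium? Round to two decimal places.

Solve by backward induction. Given q_D, the follower Corvus maximises π_C = (183 - 2q_D - 2q_C)q_C - 46q_C.
∂π_C/∂q_C = 137 - 2q_D - 4q_C = 0 gives the reaction function q_C = (137 - 2q_D)/4.
The leader anticipates this reaction. Substituting into P = 183 - 2Q gives P = 229/2 - q_D, so π_D = (229/2 - q_D)q_D - 45q_D.
The leader's first-order condition 139/2 - 2q_D = 0 yields q_D = 139/4.
Then q_C = (137 - 2·(139/4))/4 = 135/8.

16.88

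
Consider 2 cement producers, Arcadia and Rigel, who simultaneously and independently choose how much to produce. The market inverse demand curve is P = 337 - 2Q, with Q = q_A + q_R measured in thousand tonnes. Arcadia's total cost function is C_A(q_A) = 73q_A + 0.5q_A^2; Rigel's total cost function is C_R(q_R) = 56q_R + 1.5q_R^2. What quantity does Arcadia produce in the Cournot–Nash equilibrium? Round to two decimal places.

41.48

Arcadia's profit: π_A = (337 - 2Q)q_A - (73q_A + (1/2)q_A²). Setting ∂π_A/∂q_A = 0: 264 - 5q_A - 2(q_R) = 0.
Rigel's first-order condition: 281 - 7q_R - 2(q_A) = 0.
Rearranging gives the reaction functions q_A = (264 - 2q_R)/5 and q_R = (281 - 2q_A)/7.
Substituting one into the other gives q_A = 1286/31 and q_R = 877/31.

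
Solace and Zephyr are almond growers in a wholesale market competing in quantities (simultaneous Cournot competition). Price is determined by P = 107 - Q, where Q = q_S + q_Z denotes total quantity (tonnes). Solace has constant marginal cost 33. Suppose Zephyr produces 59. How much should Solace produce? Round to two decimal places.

7.50

With the rival's output fixed at 59, Solace's profit is π_S = (107 - 59 - q_S)q_S - (33q_S) = (48 - q_S)q_S - (33q_S).
∂π_S/∂q_S = 15 - 2q_S = 0, so q_S = 15/2.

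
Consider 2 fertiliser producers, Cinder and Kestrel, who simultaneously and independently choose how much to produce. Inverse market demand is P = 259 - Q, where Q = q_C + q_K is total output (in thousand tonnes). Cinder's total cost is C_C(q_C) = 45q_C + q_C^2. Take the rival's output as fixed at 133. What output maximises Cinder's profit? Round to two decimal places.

20.25

With the rival's output fixed at 133, Cinder's profit is π_C = (259 - 133 - q_C)q_C - (45q_C + q_C²) = (126 - q_C)q_C - (45q_C + q_C²).
∂π_C/∂q_C = 81 - 4q_C = 0, so q_C = 81/4.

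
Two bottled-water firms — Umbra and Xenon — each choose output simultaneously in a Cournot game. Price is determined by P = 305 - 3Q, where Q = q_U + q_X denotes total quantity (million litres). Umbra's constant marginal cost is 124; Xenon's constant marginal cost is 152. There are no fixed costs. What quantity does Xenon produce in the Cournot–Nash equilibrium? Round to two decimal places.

13.89

Umbra's profit: π_U = (305 - 3Q)q_U - (124q_U). Setting ∂π_U/∂q_U = 0: 181 - 6q_U - 3(q_X) = 0.
Xenon's first-order condition: 153 - 6q_X - 3(q_U) = 0.
Rearranging gives the reaction functions q_U = (181 - 3q_X)/6 and q_X = (153 - 3q_U)/6.
Substituting one into the other gives q_U = 209/9 and q_X = 125/9.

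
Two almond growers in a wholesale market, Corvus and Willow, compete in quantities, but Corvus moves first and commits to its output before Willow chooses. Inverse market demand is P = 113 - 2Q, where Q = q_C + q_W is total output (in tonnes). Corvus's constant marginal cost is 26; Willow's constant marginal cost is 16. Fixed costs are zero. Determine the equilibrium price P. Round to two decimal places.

Solve by backward induction. Given q_C, the follower Willow maximises π_W = (113 - 2q_C - 2q_W)q_W - 16q_W.
Setting the follower's marginal profit to zero, 97 - 2q_C - 4q_W = 0, i.e. q_W = (97 - 2q_C)/4.
The leader anticipates this reaction. Substituting into P = 113 - 2Q gives P = 129/2 - q_C, so π_C = (129/2 - q_C)q_C - 26q_C.
Leader FOC: 77/2 - 2q_C = 0, so q_C = 77/4.
Then q_W = (97 - 2·(77/4))/4 = 117/8.
Total output Q = 271/8, so price P = 113 - 2·(271/8) = 181/4.

45.25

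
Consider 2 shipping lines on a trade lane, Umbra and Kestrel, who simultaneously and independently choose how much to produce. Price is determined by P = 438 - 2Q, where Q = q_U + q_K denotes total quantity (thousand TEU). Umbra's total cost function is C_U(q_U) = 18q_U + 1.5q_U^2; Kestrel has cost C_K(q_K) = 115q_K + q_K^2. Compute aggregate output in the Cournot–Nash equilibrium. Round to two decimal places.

Umbra's profit: π_U = (438 - 2Q)q_U - (18q_U + (3/2)q_U²). Setting ∂π_U/∂q_U = 0: 420 - 7q_U - 2(q_K) = 0.
Kestrel's first-order condition: 323 - 6q_K - 2(q_U) = 0.
Best responses: q_U = (420 - 2q_K)/7, q_K = (323 - 2q_U)/6.
Solving the pair: q_U = 937/19, q_K = 1421/38.
Total output Q = 937/19 + 1421/38 = 86.7105.

86.71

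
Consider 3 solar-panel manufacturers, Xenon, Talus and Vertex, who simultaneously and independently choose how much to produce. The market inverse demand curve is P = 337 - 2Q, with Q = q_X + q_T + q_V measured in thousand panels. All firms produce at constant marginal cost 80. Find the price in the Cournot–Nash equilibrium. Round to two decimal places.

Each firm earns π_i = (337 - 2Q)q_i - 80q_i.
First-order condition (treating rivals' output as given): 257 - 4q_i - 2·Σ_{j≠i} q_j = 0.
With identical firms every q_j equals q_i, so Σ_{j≠i} q_j = 2q_i and 257 = 8q_i, giving q_i = 257/8.
Total output Q = 771/8, so price P = 337 - 2·(771/8) = 577/4.

144.25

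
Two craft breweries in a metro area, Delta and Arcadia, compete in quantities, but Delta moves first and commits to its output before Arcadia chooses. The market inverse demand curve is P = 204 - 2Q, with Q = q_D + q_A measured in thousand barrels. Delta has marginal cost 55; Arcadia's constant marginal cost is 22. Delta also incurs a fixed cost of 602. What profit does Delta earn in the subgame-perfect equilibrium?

239

The follower Arcadia best-responds to any q_D: π_A = (204 - 2Q)q_A - 22q_A.
Follower FOC: 182 - 2q_D - 4q_A = 0, so q_A(q_D) = (182 - 2q_D)/4.
The leader anticipates this reaction. Substituting into P = 204 - 2Q gives P = 113 - q_D, so π_D = (113 - q_D)q_D - 55q_D.
The leader's first-order condition 58 - 2q_D = 0 yields q_D = 29.
Then q_A = (182 - 2·29)/4 = 31.
Price P = 204 - 2·60 = 84.
Delta's profit: (84 - 55)·29 - 602 = 239.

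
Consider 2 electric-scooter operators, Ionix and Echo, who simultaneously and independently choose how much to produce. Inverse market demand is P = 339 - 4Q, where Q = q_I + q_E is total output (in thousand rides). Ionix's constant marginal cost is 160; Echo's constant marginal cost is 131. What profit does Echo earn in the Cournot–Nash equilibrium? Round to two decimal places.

1560.25

Ionix's profit: π_I = (339 - 4Q)q_I - (160q_I). Setting ∂π_I/∂q_I = 0: 179 - 8q_I - 4(q_E) = 0.
Echo's first-order condition: 208 - 8q_E - 4(q_I) = 0.
Rearranging gives the reaction functions q_I = (179 - 4q_E)/8 and q_E = (208 - 4q_I)/8.
Solving the pair: q_I = 25/2, q_E = 79/4.
Price P = 339 - 4·(129/4) = 210.
Echo's profit: (210 - 131)·(79/4) = 1560.2500.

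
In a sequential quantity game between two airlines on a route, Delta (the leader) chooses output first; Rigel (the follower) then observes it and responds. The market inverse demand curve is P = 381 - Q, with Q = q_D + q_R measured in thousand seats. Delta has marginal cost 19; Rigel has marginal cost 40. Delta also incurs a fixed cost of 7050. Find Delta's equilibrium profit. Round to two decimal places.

The follower Rigel best-responds to any q_D: π_R = (381 - Q)q_R - 40q_R.
Setting the follower's marginal profit to zero, 341 - q_D - 2q_R = 0, i.e. q_R = (341 - q_D)/2.
Delta substitutes q_R(q_D) into its own profit: π_D = q_D(381 - q_D - (341 - q_D)/2) - 19q_D = (421/2 - (1/2)q_D)q_D - 19q_D.
The leader's first-order condition 383/2 - q_D = 0 yields q_D = 383/2.
Then q_R = (341 - 383/2)/2 = 299/4.
Price P = 381 - 1065/4 = 459/4.
Delta's profit: (459/4 - 19)·(383/2) - 7050 = 11286.1250.

11286.13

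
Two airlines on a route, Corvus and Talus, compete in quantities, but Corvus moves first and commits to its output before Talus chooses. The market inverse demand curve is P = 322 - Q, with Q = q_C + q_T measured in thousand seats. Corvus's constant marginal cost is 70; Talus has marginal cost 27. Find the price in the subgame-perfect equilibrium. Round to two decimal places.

The follower Talus best-responds to any q_C: π_T = (322 - Q)q_T - 27q_T.
Follower FOC: 295 - q_C - 2q_T = 0, so q_T(q_C) = (295 - q_C)/2.
Corvus substitutes q_T(q_C) into its own profit: π_C = q_C(322 - q_C - (295 - q_C)/2) - 70q_C = (349/2 - (1/2)q_C)q_C - 70q_C.
Leader FOC: 209/2 - q_C = 0, so q_C = 209/2.
Then q_T = (295 - 209/2)/2 = 381/4.
Total output Q = 799/4, so price P = 322 - 799/4 = 489/4.

122.25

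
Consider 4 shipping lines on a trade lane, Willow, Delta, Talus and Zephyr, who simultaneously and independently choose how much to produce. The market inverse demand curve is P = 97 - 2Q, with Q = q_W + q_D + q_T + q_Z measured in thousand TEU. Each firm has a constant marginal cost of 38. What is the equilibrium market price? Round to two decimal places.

49.80

A representative firm's profit is π_i = q_i(97 - 2Q) - 38q_i.
Setting ∂π_i/∂q_i = 0 with rivals' quantities fixed: 59 - 4q_i - 2·Σ_{j≠i} q_j = 0.
By symmetry each firm produces the same amount; substituting Σ_{j≠i} q_j = 3q_i yields q_i = 59/10.
Total output Q = 118/5, so price P = 97 - 2·(118/5) = 249/5.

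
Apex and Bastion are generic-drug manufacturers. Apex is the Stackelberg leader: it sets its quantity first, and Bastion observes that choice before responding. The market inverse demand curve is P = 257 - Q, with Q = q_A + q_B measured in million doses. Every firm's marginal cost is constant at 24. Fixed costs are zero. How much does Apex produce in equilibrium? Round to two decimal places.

The follower Bastion best-responds to any q_A: π_B = (257 - Q)q_B - 24q_B.
Setting the follower's marginal profit to zero, 233 - q_A - 2q_B = 0, i.e. q_B = (233 - q_A)/2.
The leader anticipates this reaction. Substituting into P = 257 - Q gives P = 281/2 - (1/2)q_A, so π_A = (281/2 - (1/2)q_A)q_A - 24q_A.
The leader's first-order condition 233/2 - q_A = 0 yields q_A = 233/2.
Then q_B = (233 - 233/2)/2 = 233/4.

116.50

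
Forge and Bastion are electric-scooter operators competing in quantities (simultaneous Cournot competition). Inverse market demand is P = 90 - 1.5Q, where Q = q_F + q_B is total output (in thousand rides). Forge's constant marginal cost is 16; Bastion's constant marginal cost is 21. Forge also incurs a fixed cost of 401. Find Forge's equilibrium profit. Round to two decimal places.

Forge's profit: π_F = (90 - 1.5Q)q_F - (16q_F). Setting ∂π_F/∂q_F = 0: 74 - 3q_F - (3/2)(q_B) = 0.
Bastion's first-order condition: 69 - 3q_B - (3/2)(q_F) = 0.
Best responses: q_F = (74 - (3/2)q_B)/3, q_B = (69 - (3/2)q_F)/3.
Substituting one into the other gives q_F = 158/9 and q_B = 128/9.
Price P = 90 - (3/2)·(286/9) = 127/3.
Forge's profit: (127/3 - 16)·(158/9) - 401 = 1655/27.

61.30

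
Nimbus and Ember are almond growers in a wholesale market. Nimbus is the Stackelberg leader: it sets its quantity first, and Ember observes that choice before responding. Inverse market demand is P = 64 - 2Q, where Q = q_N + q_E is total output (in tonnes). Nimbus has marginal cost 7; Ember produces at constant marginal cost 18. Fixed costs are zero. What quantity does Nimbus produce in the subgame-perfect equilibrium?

17

The follower Ember best-responds to any q_N: π_E = (64 - 2Q)q_E - 18q_E.
Setting the follower's marginal profit to zero, 46 - 2q_N - 4q_E = 0, i.e. q_E = (46 - 2q_N)/4.
The leader anticipates this reaction. Substituting into P = 64 - 2Q gives P = 41 - q_N, so π_N = (41 - q_N)q_N - 7q_N.
The leader's first-order condition 34 - 2q_N = 0 yields q_N = 17.
Then q_E = (46 - 2·17)/4 = 3.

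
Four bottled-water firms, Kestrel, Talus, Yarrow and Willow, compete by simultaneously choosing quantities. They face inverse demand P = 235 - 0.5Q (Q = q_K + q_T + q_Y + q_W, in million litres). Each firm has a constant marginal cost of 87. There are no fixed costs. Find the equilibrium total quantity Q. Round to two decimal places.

236.80

Each firm earns π_i = (235 - 0.5Q)q_i - 87q_i.
First-order condition (treating rivals' output as given): 148 - q_i - (1/2)·Σ_{j≠i} q_j = 0.
By symmetry each firm produces the same amount; substituting Σ_{j≠i} q_j = 3q_i yields q_i = 148/(5/2) = 296/5.
Total output Q = 296/5 + 296/5 + 296/5 + 296/5 = 1184/5.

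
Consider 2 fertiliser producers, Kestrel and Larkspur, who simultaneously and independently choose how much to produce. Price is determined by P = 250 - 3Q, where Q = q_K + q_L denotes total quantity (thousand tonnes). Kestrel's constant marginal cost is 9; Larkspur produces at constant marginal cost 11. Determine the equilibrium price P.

90

Kestrel's profit: π_K = (250 - 3Q)q_K - (9q_K). Setting ∂π_K/∂q_K = 0: 241 - 6q_K - 3(q_L) = 0.
Larkspur's profit: π_L = (250 - 3Q)q_L - (11q_L). Setting ∂π_L/∂q_L = 0: 239 - 6q_L - 3(q_K) = 0.
Best responses: q_K = (241 - 3q_L)/6, q_L = (239 - 3q_K)/6.
Substituting one into the other gives q_K = 27 and q_L = 79/3.
Total output Q = 160/3, so price P = 250 - 3·(160/3) = 90.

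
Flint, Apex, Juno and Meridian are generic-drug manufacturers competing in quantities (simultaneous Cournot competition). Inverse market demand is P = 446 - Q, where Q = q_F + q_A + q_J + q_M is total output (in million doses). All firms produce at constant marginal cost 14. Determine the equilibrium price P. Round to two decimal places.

Each firm earns π_i = (446 - Q)q_i - 14q_i.
Setting ∂π_i/∂q_i = 0 with rivals' quantities fixed: 432 - 2q_i - Σ_{j≠i} q_j = 0.
With identical firms every q_j equals q_i, so Σ_{j≠i} q_j = 3q_i and 432 = 5q_i, giving q_i = 432/5.
Total output Q = 1728/5, so price P = 446 - 1728/5 = 502/5.

100.40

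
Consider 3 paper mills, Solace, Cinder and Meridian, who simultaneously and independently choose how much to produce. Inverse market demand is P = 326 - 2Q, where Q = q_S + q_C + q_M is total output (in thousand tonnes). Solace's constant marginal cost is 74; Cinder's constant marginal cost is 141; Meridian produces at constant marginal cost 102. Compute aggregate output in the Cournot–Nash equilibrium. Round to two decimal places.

Solace's profit: π_S = (326 - 2Q)q_S - (74q_S). Setting ∂π_S/∂q_S = 0: 252 - 4q_S - 2(q_C + q_M) = 0.
Cinder's profit: π_C = (326 - 2Q)q_C - (141q_C). Setting ∂π_C/∂q_C = 0: 185 - 4q_C - 2(q_S + q_M) = 0.
Meridian's profit: π_M = (326 - 2Q)q_M - (102q_M). Setting ∂π_M/∂q_M = 0: 224 - 4q_M - 2(q_S + q_C) = 0.
Adding the 3 first-order conditions: 661 − 8Q = 0, so Q = 661/8.
Back-substituting: q_S = (252 − 661/4)/2 = 347/8, q_C = (185 − 661/4)/2 = 79/8, q_M = (224 − 661/4)/2 = 235/8.
Total output Q = 347/8 + 79/8 + 235/8 = 661/8.

82.63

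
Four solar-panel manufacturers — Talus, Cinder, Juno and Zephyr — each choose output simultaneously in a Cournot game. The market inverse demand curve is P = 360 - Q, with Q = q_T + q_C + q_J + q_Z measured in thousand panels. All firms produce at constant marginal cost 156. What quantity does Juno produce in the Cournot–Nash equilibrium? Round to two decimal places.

40.80

Each firm earns π_i = (360 - Q)q_i - 156q_i.
First-order condition (treating rivals' output as given): 204 - 2q_i - Σ_{j≠i} q_j = 0.
With identical firms every q_j equals q_i, so Σ_{j≠i} q_j = 3q_i and 204 = 5q_i, giving q_i = 204/5.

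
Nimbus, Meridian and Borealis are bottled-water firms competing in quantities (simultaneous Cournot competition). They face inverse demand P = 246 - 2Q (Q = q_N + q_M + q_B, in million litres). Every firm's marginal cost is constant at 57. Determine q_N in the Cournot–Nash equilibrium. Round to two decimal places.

23.63

Each firm earns π_i = (246 - 2Q)q_i - 57q_i.
First-order condition (treating rivals' output as given): 189 - 4q_i - 2·Σ_{j≠i} q_j = 0.
With identical firms every q_j equals q_i, so Σ_{j≠i} q_j = 2q_i and 189 = 8q_i, giving q_i = 189/8.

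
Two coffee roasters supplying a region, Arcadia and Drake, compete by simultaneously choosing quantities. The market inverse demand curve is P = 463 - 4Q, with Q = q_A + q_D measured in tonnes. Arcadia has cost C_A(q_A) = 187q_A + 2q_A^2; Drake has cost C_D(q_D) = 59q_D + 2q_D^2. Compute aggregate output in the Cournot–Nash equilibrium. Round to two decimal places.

Arcadia's profit: π_A = (463 - 4Q)q_A - (187q_A + 2q_A²). Setting ∂π_A/∂q_A = 0: 276 - 12q_A - 4(q_D) = 0.
Drake's profit: π_D = (463 - 4Q)q_D - (59q_D + 2q_D²). Setting ∂π_D/∂q_D = 0: 404 - 12q_D - 4(q_A) = 0.
Best responses: q_A = (276 - 4q_D)/12, q_D = (404 - 4q_A)/12.
Substituting one into the other gives q_A = 53/4 and q_D = 117/4.
Total output Q = 53/4 + 117/4 = 85/2.

42.50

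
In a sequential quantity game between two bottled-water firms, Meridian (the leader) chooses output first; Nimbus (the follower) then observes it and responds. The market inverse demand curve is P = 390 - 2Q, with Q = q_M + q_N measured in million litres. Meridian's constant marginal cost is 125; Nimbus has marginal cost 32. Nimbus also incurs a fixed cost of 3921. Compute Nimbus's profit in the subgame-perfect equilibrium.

The follower Nimbus best-responds to any q_M: π_N = (390 - 2Q)q_N - 32q_N.
∂π_N/∂q_N = 358 - 2q_M - 4q_N = 0 gives the reaction function q_N = (358 - 2q_M)/4.
The leader anticipates this reaction. Substituting into P = 390 - 2Q gives P = 211 - q_M, so π_M = (211 - q_M)q_M - 125q_M.
Maximising: ∂π_M/∂q_M = 86 - 2q_M = 0, giving q_M = 43.
Then q_N = (358 - 2·43)/4 = 68.
Price P = 390 - 2·111 = 168.
Nimbus's profit: (168 - 32)·68 - 3921 = 5327.

5327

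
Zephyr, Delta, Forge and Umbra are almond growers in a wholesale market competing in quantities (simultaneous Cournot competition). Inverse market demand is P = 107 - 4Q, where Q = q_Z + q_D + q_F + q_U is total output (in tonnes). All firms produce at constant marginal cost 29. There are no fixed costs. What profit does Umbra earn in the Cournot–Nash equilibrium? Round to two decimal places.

Each firm earns π_i = (107 - 4Q)q_i - 29q_i.
Setting ∂π_i/∂q_i = 0 with rivals' quantities fixed: 78 - 8q_i - 4·Σ_{j≠i} q_j = 0.
By symmetry each firm produces the same amount; substituting Σ_{j≠i} q_j = 3q_i yields q_i = 78/20 = 39/10.
Price P = 107 - 4·(78/5) = 223/5.
Umbra's profit: (223/5 - 29)·(39/10) = 1521/25.

60.84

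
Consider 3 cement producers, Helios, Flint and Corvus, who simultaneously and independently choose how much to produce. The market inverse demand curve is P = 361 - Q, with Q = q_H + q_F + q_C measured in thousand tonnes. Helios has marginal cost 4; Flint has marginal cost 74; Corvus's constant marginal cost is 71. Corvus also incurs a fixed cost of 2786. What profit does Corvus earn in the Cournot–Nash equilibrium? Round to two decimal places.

406.25

Helios's profit: π_H = (361 - Q)q_H - (4q_H). Setting ∂π_H/∂q_H = 0: 357 - 2q_H - (q_F + q_C) = 0.
Flint's profit: π_F = (361 - Q)q_F - (74q_F). Setting ∂π_F/∂q_F = 0: 287 - 2q_F - (q_H + q_C) = 0.
Corvus's profit: π_C = (361 - Q)q_C - (71q_C). Setting ∂π_C/∂q_C = 0: 290 - 2q_C - (q_H + q_F) = 0.
Adding the 3 first-order conditions: 934 − 4Q = 0, so Q = 467/2.
Back-substituting: q_H = (357 − 467/2) = 247/2, q_F = (287 − 467/2) = 107/2, q_C = (290 − 467/2) = 113/2.
Price P = 361 - 467/2 = 255/2.
Corvus's profit: (255/2 - 71)·(113/2) - 2786 = 1625/4.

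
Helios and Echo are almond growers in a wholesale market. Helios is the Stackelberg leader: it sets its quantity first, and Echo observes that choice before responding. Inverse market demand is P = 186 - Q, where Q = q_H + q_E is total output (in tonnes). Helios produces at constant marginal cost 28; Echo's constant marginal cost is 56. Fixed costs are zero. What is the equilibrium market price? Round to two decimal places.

The follower Echo best-responds to any q_H: π_E = (186 - Q)q_E - 56q_E.
∂π_E/∂q_E = 130 - q_H - 2q_E = 0 gives the reaction function q_E = (130 - q_H)/2.
The leader anticipates this reaction. Substituting into P = 186 - Q gives P = 121 - (1/2)q_H, so π_H = (121 - (1/2)q_H)q_H - 28q_H.
Maximising: ∂π_H/∂q_H = 93 - q_H = 0, giving q_H = 93.
Then q_E = (130 - 93)/2 = 37/2.
Total output Q = 223/2, so price P = 186 - 223/2 = 149/2.

74.50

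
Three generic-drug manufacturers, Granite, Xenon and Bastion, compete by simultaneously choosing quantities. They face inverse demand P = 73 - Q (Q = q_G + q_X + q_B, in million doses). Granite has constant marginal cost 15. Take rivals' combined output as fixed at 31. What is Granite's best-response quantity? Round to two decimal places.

13.50

With rivals' combined output fixed at 31, Granite's profit is π_G = (73 - 31 - q_G)q_G - (15q_G) = (42 - q_G)q_G - (15q_G).
∂π_G/∂q_G = 27 - 2q_G = 0, so q_G = 27/2.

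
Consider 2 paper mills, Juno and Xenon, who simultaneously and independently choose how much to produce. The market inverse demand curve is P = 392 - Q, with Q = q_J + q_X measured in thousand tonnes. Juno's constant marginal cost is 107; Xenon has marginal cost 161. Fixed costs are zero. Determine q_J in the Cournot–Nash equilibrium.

Juno's profit: π_J = (392 - Q)q_J - (107q_J). Setting ∂π_J/∂q_J = 0: 285 - 2q_J - (q_X) = 0.
Xenon's first-order condition: 231 - 2q_X - (q_J) = 0.
Best responses: q_J = (285 - q_X)/2, q_X = (231 - q_J)/2.
Solving the pair: q_J = 113, q_X = 59.

113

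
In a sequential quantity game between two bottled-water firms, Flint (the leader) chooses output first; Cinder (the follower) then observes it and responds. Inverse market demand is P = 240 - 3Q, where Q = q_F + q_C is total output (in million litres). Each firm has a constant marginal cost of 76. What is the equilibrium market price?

117

Solve by backward induction. Given q_F, the follower Cinder maximises π_C = (240 - 3q_F - 3q_C)q_C - 76q_C.
∂π_C/∂q_C = 164 - 3q_F - 6q_C = 0 gives the reaction function q_C = (164 - 3q_F)/6.
Flint substitutes q_C(q_F) into its own profit: π_F = q_F(240 - 3q_F - (164 - 3q_F)/2) - 76q_F = (158 - (3/2)q_F)q_F - 76q_F.
Leader FOC: 82 - 3q_F = 0, so q_F = 82/3.
Then q_C = (164 - 3·(82/3))/6 = 41/3.
Total output Q = 41, so price P = 240 - 3·41 = 117.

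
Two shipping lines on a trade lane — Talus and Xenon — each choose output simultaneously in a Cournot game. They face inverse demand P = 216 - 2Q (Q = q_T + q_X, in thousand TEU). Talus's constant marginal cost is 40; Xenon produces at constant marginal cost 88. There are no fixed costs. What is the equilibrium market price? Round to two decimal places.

Talus's profit: π_T = (216 - 2Q)q_T - (40q_T). Setting ∂π_T/∂q_T = 0: 176 - 4q_T - 2(q_X) = 0.
Xenon's profit: π_X = (216 - 2Q)q_X - (88q_X). Setting ∂π_X/∂q_X = 0: 128 - 4q_X - 2(q_T) = 0.
Best responses: q_T = (176 - 2q_X)/4, q_X = (128 - 2q_T)/4.
Substituting one into the other gives q_T = 112/3 and q_X = 40/3.
Total output Q = 152/3, so price P = 216 - 2·(152/3) = 344/3.

114.67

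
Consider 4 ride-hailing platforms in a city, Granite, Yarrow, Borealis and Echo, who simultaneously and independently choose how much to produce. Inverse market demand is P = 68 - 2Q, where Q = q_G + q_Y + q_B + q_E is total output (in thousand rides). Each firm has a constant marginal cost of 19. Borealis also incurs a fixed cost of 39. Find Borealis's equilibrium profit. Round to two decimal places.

9.02

Each firm earns π_i = (68 - 2Q)q_i - 19q_i.
Setting ∂π_i/∂q_i = 0 with rivals' quantities fixed: 49 - 4q_i - 2·Σ_{j≠i} q_j = 0.
By symmetry each firm produces the same amount; substituting Σ_{j≠i} q_j = 3q_i yields q_i = 49/10.
Price P = 68 - 2·(98/5) = 144/5.
Borealis's profit: (144/5 - 19)·(49/10) - 39 = 451/50.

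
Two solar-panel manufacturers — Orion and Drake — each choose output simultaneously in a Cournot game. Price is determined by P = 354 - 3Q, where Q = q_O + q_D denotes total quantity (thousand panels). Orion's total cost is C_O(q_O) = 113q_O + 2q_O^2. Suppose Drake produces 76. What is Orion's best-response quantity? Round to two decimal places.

1.30

With the rival's output fixed at 76, Orion's profit is π_O = (354 - 3·76 - 3q_O)q_O - (113q_O + 2q_O²) = (126 - 3q_O)q_O - (113q_O + 2q_O²).
∂π_O/∂q_O = 13 - 10q_O = 0, so q_O = 13/10.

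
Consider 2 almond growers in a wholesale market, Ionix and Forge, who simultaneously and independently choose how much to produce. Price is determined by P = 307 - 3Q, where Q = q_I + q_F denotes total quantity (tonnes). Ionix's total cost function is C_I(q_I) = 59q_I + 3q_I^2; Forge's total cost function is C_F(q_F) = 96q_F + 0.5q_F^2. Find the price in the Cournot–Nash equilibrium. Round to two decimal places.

Ionix's profit: π_I = (307 - 3Q)q_I - (59q_I + 3q_I²). Setting ∂π_I/∂q_I = 0: 248 - 12q_I - 3(q_F) = 0.
Forge's profit: π_F = (307 - 3Q)q_F - (96q_F + (1/2)q_F²). Setting ∂π_F/∂q_F = 0: 211 - 7q_F - 3(q_I) = 0.
Rearranging gives the reaction functions q_I = (248 - 3q_F)/12 and q_F = (211 - 3q_I)/7.
Substituting one into the other gives q_I = 1103/75 and q_F = 596/25.
Total output Q = 38.5467, so price P = 307 - 3·38.5467 = 191.3600.

191.36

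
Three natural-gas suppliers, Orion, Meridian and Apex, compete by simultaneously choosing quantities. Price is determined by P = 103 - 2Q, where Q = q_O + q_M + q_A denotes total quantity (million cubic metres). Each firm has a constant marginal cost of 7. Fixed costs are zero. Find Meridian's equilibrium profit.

Each firm earns π_i = (103 - 2Q)q_i - 7q_i.
Setting ∂π_i/∂q_i = 0 with rivals' quantities fixed: 96 - 4q_i - 2·Σ_{j≠i} q_j = 0.
With identical firms every q_j equals q_i, so Σ_{j≠i} q_j = 2q_i and 96 = 8q_i, giving q_i = 12.
Price P = 103 - 2·36 = 31.
Meridian's profit: (31 - 7)·12 = 288.

288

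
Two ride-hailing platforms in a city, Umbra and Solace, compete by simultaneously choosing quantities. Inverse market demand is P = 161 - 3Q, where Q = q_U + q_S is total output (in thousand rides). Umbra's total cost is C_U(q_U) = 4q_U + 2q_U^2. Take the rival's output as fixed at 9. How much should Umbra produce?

With the rival's output fixed at 9, Umbra's profit is π_U = (161 - 3·9 - 3q_U)q_U - (4q_U + 2q_U²) = (134 - 3q_U)q_U - (4q_U + 2q_U²).
∂π_U/∂q_U = 130 - 10q_U = 0, so q_U = 13.

13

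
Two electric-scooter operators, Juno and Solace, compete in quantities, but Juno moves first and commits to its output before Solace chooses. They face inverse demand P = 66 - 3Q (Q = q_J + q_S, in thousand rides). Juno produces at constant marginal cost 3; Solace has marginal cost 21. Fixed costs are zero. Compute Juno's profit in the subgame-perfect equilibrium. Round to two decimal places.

273.38

Solve by backward induction. Given q_J, the follower Solace maximises π_S = (66 - 3q_J - 3q_S)q_S - 21q_S.
∂π_S/∂q_S = 45 - 3q_J - 6q_S = 0 gives the reaction function q_S = (45 - 3q_J)/6.
Juno substitutes q_S(q_J) into its own profit: π_J = q_J(66 - 3q_J - (45 - 3q_J)/2) - 3q_J = (87/2 - (3/2)q_J)q_J - 3q_J.
Leader FOC: 81/2 - 3q_J = 0, so q_J = 27/2.
Then q_S = (45 - 3·(27/2))/6 = 3/4.
Price P = 66 - 3·(57/4) = 93/4.
Juno's profit: (93/4 - 3)·(27/2) = 273.3750.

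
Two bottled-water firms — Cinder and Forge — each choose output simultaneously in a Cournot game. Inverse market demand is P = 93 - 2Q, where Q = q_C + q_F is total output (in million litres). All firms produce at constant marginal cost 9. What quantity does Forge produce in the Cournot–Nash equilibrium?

14

Each firm earns π_i = (93 - 2Q)q_i - 9q_i.
First-order condition (treating rivals' output as given): 84 - 4q_i - 2q_j = 0.
With identical firms every q_j equals q_i, so q_j = q_i and 84 = 6q_i, giving q_i = 14.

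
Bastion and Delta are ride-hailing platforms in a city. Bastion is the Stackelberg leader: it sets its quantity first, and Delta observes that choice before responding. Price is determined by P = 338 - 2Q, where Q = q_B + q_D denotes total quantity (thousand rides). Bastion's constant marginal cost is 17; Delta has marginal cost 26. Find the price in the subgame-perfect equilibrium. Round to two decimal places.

99.50

Solve by backward induction. Given q_B, the follower Delta maximises π_D = (338 - 2q_B - 2q_D)q_D - 26q_D.
∂π_D/∂q_D = 312 - 2q_B - 4q_D = 0 gives the reaction function q_D = (312 - 2q_B)/4.
Bastion substitutes q_D(q_B) into its own profit: π_B = q_B(338 - 2q_B - (312 - 2q_B)/2) - 17q_B = (182 - q_B)q_B - 17q_B.
The leader's first-order condition 165 - 2q_B = 0 yields q_B = 165/2.
Then q_D = (312 - 2·(165/2))/4 = 147/4.
Total output Q = 477/4, so price P = 338 - 2·(477/4) = 199/2.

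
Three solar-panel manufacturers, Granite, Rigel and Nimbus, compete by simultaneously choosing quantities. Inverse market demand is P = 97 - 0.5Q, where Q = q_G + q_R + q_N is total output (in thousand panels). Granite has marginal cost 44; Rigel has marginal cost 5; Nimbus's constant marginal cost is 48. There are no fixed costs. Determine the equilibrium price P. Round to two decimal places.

Granite's profit: π_G = (97 - 0.5Q)q_G - (44q_G). Setting ∂π_G/∂q_G = 0: 53 - q_G - (1/2)(q_R + q_N) = 0.
Rigel's first-order condition: 92 - q_R - (1/2)(q_G + q_N) = 0.
Nimbus's first-order condition: 49 - q_N - (1/2)(q_G + q_R) = 0.
Summing all 3 equations gives 194 − 2Q = 0, hence Q = 97.
Back-substituting: q_G = (53 − 97/2)/(1/2) = 9, q_R = (92 − 97/2)/(1/2) = 87, q_N = (49 − 97/2)/(1/2) = 1.
Total output Q = 97, so price P = 97 - (1/2)·97 = 97/2.

48.50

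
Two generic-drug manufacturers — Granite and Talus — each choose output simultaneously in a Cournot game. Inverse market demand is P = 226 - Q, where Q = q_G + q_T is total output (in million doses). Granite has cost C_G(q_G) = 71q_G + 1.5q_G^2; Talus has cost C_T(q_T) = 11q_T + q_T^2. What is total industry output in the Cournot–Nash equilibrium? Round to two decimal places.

69.74

Granite's profit: π_G = (226 - Q)q_G - (71q_G + (3/2)q_G²). Setting ∂π_G/∂q_G = 0: 155 - 5q_G - (q_T) = 0.
Talus's profit: π_T = (226 - Q)q_T - (11q_T + q_T²). Setting ∂π_T/∂q_T = 0: 215 - 4q_T - (q_G) = 0.
Best responses: q_G = (155 - q_T)/5, q_T = (215 - q_G)/4.
Solving the pair: q_G = 405/19, q_T = 920/19.
Total output Q = 405/19 + 920/19 = 1325/19.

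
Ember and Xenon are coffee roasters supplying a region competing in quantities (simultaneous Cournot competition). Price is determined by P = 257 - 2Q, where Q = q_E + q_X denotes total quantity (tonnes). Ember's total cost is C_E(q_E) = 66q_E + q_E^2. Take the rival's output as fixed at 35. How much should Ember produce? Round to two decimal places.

20.17

With the rival's output fixed at 35, Ember's profit is π_E = (257 - 2·35 - 2q_E)q_E - (66q_E + q_E²) = (187 - 2q_E)q_E - (66q_E + q_E²).
∂π_E/∂q_E = 121 - 6q_E = 0, so q_E = 121/6.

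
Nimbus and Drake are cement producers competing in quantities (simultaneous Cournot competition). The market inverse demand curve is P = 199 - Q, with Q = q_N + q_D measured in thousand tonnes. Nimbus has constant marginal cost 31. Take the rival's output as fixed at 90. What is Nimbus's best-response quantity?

With the rival's output fixed at 90, Nimbus's profit is π_N = (199 - 90 - q_N)q_N - (31q_N) = (109 - q_N)q_N - (31q_N).
∂π_N/∂q_N = 78 - 2q_N = 0, so q_N = 39.

39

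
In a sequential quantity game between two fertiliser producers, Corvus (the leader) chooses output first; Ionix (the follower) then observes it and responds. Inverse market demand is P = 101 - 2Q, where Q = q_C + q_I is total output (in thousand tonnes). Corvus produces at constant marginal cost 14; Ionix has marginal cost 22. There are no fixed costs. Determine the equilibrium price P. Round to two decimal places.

Solve by backward induction. Given q_C, the follower Ionix maximises π_I = (101 - 2q_C - 2q_I)q_I - 22q_I.
Follower FOC: 79 - 2q_C - 4q_I = 0, so q_I(q_C) = (79 - 2q_C)/4.
Corvus substitutes q_I(q_C) into its own profit: π_C = q_C(101 - 2q_C - (79 - 2q_C)/2) - 14q_C = (123/2 - q_C)q_C - 14q_C.
Leader FOC: 95/2 - 2q_C = 0, so q_C = 95/4.
Then q_I = (79 - 2·(95/4))/4 = 63/8.
Total output Q = 253/8, so price P = 101 - 2·(253/8) = 151/4.

37.75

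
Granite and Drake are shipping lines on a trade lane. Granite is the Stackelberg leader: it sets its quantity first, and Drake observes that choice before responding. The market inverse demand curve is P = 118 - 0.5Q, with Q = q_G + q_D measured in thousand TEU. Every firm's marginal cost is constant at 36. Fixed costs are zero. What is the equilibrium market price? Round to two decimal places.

The follower Drake best-responds to any q_G: π_D = (118 - 0.5Q)q_D - 36q_D.
∂π_D/∂q_D = 82 - (1/2)q_G - q_D = 0 gives the reaction function q_D = (82 - (1/2)q_G).
The leader anticipates this reaction. Substituting into P = 118 - 0.5Q gives P = 77 - (1/4)q_G, so π_G = (77 - (1/4)q_G)q_G - 36q_G.
The leader's first-order condition 41 - (1/2)q_G = 0 yields q_G = 82.
Then q_D = (82 - (1/2)·82) = 41.
Total output Q = 123, so price P = 118 - (1/2)·123 = 113/2.

56.50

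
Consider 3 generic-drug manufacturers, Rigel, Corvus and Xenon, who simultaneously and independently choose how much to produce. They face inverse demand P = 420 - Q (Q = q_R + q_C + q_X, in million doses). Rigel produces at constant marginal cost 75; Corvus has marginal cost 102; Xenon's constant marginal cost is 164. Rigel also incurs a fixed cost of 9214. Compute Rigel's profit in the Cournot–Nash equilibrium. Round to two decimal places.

4068.56

Rigel's profit: π_R = (420 - Q)q_R - (75q_R). Setting ∂π_R/∂q_R = 0: 345 - 2q_R - (q_C + q_X) = 0.
Corvus's profit: π_C = (420 - Q)q_C - (102q_C). Setting ∂π_C/∂q_C = 0: 318 - 2q_C - (q_R + q_X) = 0.
Xenon's profit: π_X = (420 - Q)q_X - (164q_X). Setting ∂π_X/∂q_X = 0: 256 - 2q_X - (q_R + q_C) = 0.
Adding the 3 conditions: 919 − 2Q − 2Q = 0, i.e. Q = 919/4.
Back-substituting: q_R = (345 − 919/4) = 461/4, q_C = (318 − 919/4) = 353/4, q_X = (256 − 919/4) = 105/4.
Price P = 420 - 919/4 = 761/4.
Rigel's profit: (761/4 - 75)·(461/4) - 9214 = 4068.5625.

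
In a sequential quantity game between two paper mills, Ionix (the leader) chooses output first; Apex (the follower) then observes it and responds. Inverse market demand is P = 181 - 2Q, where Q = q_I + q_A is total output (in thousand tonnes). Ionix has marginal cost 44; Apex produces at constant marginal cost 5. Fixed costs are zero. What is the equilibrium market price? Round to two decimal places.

68.50

The follower Apex best-responds to any q_I: π_A = (181 - 2Q)q_A - 5q_A.
Follower FOC: 176 - 2q_I - 4q_A = 0, so q_A(q_I) = (176 - 2q_I)/4.
The leader anticipates this reaction. Substituting into P = 181 - 2Q gives P = 93 - q_I, so π_I = (93 - q_I)q_I - 44q_I.
Maximising: ∂π_I/∂q_I = 49 - 2q_I = 0, giving q_I = 49/2.
Then q_A = (176 - 2·(49/2))/4 = 127/4.
Total output Q = 225/4, so price P = 181 - 2·(225/4) = 137/2.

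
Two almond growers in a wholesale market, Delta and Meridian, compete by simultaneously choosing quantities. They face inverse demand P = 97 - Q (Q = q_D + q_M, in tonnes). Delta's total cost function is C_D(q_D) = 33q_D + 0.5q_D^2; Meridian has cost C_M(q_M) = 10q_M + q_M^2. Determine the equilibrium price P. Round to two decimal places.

Delta's profit: π_D = (97 - Q)q_D - (33q_D + (1/2)q_D²). Setting ∂π_D/∂q_D = 0: 64 - 3q_D - (q_M) = 0.
Meridian's first-order condition: 87 - 4q_M - (q_D) = 0.
Rearranging gives the reaction functions q_D = (64 - q_M)/3 and q_M = (87 - q_D)/4.
Substituting one into the other gives q_D = 169/11 and q_M = 197/11.
Total output Q = 366/11, so price P = 97 - 366/11 = 701/11.

63.73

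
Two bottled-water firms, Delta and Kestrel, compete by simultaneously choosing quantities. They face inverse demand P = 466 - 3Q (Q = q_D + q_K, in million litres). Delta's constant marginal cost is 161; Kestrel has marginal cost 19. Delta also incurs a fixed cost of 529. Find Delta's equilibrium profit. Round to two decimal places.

Delta's profit: π_D = (466 - 3Q)q_D - (161q_D). Setting ∂π_D/∂q_D = 0: 305 - 6q_D - 3(q_K) = 0.
Kestrel's profit: π_K = (466 - 3Q)q_K - (19q_K). Setting ∂π_K/∂q_K = 0: 447 - 6q_K - 3(q_D) = 0.
Rearranging gives the reaction functions q_D = (305 - 3q_K)/6 and q_K = (447 - 3q_D)/6.
Solving the pair: q_D = 163/9, q_K = 589/9.
Price P = 466 - 3·(752/9) = 646/3.
Delta's profit: (646/3 - 161)·(163/9) - 529 = 455.0370.

455.04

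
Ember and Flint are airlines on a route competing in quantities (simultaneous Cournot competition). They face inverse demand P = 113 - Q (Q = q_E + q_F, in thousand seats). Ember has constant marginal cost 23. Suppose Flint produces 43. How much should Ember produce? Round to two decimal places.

With the rival's output fixed at 43, Ember's profit is π_E = (113 - 43 - q_E)q_E - (23q_E) = (70 - q_E)q_E - (23q_E).
∂π_E/∂q_E = 47 - 2q_E = 0, so q_E = 47/2.

23.50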